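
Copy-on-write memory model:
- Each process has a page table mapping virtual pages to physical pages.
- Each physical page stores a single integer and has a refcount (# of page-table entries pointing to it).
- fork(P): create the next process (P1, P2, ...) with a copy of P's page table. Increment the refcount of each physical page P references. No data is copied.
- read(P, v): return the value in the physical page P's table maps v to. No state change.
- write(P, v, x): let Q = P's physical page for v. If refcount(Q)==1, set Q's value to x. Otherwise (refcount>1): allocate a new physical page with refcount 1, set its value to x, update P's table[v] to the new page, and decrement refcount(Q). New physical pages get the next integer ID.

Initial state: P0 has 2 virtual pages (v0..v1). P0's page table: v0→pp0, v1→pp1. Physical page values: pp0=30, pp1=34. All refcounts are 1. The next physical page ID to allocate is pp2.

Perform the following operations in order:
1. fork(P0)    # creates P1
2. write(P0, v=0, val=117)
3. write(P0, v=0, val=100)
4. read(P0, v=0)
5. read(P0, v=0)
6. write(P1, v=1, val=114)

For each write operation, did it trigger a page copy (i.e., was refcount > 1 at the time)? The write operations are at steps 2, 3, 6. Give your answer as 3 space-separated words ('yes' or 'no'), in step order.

Op 1: fork(P0) -> P1. 2 ppages; refcounts: pp0:2 pp1:2
Op 2: write(P0, v0, 117). refcount(pp0)=2>1 -> COPY to pp2. 3 ppages; refcounts: pp0:1 pp1:2 pp2:1
Op 3: write(P0, v0, 100). refcount(pp2)=1 -> write in place. 3 ppages; refcounts: pp0:1 pp1:2 pp2:1
Op 4: read(P0, v0) -> 100. No state change.
Op 5: read(P0, v0) -> 100. No state change.
Op 6: write(P1, v1, 114). refcount(pp1)=2>1 -> COPY to pp3. 4 ppages; refcounts: pp0:1 pp1:1 pp2:1 pp3:1

yes no yes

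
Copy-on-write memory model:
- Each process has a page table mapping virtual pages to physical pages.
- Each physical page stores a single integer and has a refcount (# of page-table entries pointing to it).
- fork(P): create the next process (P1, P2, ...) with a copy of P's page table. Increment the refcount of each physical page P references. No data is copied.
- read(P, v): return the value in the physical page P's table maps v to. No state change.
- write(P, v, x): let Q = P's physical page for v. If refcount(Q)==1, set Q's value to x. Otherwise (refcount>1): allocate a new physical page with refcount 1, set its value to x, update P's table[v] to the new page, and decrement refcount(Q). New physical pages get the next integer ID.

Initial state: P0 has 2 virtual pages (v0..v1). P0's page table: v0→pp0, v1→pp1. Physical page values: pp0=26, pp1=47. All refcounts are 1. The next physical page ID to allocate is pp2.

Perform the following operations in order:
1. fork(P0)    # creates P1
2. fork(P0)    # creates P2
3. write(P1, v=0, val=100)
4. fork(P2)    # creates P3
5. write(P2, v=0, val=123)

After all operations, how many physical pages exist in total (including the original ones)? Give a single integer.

Answer: 4

Derivation:
Op 1: fork(P0) -> P1. 2 ppages; refcounts: pp0:2 pp1:2
Op 2: fork(P0) -> P2. 2 ppages; refcounts: pp0:3 pp1:3
Op 3: write(P1, v0, 100). refcount(pp0)=3>1 -> COPY to pp2. 3 ppages; refcounts: pp0:2 pp1:3 pp2:1
Op 4: fork(P2) -> P3. 3 ppages; refcounts: pp0:3 pp1:4 pp2:1
Op 5: write(P2, v0, 123). refcount(pp0)=3>1 -> COPY to pp3. 4 ppages; refcounts: pp0:2 pp1:4 pp2:1 pp3:1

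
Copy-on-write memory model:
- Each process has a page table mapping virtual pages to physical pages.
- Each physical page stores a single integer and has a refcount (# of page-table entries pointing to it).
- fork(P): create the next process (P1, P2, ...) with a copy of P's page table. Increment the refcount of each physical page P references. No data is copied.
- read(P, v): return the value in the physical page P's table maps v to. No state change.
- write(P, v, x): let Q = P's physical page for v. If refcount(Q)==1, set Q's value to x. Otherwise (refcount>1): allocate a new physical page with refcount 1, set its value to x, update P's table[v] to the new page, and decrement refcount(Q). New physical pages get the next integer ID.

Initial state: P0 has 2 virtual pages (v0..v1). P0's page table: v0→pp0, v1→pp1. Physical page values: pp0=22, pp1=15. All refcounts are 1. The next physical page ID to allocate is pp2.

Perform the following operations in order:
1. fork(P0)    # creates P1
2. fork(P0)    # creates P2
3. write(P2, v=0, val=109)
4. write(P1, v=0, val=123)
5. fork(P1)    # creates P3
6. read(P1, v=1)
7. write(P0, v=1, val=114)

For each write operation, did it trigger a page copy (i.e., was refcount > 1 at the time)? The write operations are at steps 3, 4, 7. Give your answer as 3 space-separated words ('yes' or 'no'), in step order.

Op 1: fork(P0) -> P1. 2 ppages; refcounts: pp0:2 pp1:2
Op 2: fork(P0) -> P2. 2 ppages; refcounts: pp0:3 pp1:3
Op 3: write(P2, v0, 109). refcount(pp0)=3>1 -> COPY to pp2. 3 ppages; refcounts: pp0:2 pp1:3 pp2:1
Op 4: write(P1, v0, 123). refcount(pp0)=2>1 -> COPY to pp3. 4 ppages; refcounts: pp0:1 pp1:3 pp2:1 pp3:1
Op 5: fork(P1) -> P3. 4 ppages; refcounts: pp0:1 pp1:4 pp2:1 pp3:2
Op 6: read(P1, v1) -> 15. No state change.
Op 7: write(P0, v1, 114). refcount(pp1)=4>1 -> COPY to pp4. 5 ppages; refcounts: pp0:1 pp1:3 pp2:1 pp3:2 pp4:1

yes yes yes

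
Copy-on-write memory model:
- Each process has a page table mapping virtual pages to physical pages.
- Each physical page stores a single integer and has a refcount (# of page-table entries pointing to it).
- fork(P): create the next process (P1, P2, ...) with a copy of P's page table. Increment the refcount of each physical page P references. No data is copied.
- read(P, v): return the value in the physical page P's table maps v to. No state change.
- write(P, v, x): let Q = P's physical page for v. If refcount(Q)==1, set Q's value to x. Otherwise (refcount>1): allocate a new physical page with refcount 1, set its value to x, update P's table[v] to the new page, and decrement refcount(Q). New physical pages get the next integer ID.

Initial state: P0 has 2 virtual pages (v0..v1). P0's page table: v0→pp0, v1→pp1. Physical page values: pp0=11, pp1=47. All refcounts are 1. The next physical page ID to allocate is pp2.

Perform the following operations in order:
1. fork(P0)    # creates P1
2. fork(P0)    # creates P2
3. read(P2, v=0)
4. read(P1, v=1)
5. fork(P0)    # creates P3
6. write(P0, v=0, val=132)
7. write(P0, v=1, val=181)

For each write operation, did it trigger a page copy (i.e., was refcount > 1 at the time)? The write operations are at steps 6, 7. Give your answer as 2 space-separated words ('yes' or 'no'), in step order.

Op 1: fork(P0) -> P1. 2 ppages; refcounts: pp0:2 pp1:2
Op 2: fork(P0) -> P2. 2 ppages; refcounts: pp0:3 pp1:3
Op 3: read(P2, v0) -> 11. No state change.
Op 4: read(P1, v1) -> 47. No state change.
Op 5: fork(P0) -> P3. 2 ppages; refcounts: pp0:4 pp1:4
Op 6: write(P0, v0, 132). refcount(pp0)=4>1 -> COPY to pp2. 3 ppages; refcounts: pp0:3 pp1:4 pp2:1
Op 7: write(P0, v1, 181). refcount(pp1)=4>1 -> COPY to pp3. 4 ppages; refcounts: pp0:3 pp1:3 pp2:1 pp3:1

yes yes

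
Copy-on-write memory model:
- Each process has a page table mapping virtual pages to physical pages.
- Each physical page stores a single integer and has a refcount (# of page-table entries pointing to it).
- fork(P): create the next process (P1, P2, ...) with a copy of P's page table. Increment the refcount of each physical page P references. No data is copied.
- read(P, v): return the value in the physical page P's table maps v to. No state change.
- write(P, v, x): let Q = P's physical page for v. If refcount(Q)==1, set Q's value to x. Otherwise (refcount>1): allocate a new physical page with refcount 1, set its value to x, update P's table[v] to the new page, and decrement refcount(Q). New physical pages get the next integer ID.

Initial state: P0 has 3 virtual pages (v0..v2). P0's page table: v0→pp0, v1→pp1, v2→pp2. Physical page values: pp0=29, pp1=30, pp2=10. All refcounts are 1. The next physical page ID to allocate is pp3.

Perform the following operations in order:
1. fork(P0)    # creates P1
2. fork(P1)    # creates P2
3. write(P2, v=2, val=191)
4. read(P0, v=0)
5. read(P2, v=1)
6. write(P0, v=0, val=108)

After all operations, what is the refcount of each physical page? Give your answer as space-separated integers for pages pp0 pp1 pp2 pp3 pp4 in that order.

Op 1: fork(P0) -> P1. 3 ppages; refcounts: pp0:2 pp1:2 pp2:2
Op 2: fork(P1) -> P2. 3 ppages; refcounts: pp0:3 pp1:3 pp2:3
Op 3: write(P2, v2, 191). refcount(pp2)=3>1 -> COPY to pp3. 4 ppages; refcounts: pp0:3 pp1:3 pp2:2 pp3:1
Op 4: read(P0, v0) -> 29. No state change.
Op 5: read(P2, v1) -> 30. No state change.
Op 6: write(P0, v0, 108). refcount(pp0)=3>1 -> COPY to pp4. 5 ppages; refcounts: pp0:2 pp1:3 pp2:2 pp3:1 pp4:1

Answer: 2 3 2 1 1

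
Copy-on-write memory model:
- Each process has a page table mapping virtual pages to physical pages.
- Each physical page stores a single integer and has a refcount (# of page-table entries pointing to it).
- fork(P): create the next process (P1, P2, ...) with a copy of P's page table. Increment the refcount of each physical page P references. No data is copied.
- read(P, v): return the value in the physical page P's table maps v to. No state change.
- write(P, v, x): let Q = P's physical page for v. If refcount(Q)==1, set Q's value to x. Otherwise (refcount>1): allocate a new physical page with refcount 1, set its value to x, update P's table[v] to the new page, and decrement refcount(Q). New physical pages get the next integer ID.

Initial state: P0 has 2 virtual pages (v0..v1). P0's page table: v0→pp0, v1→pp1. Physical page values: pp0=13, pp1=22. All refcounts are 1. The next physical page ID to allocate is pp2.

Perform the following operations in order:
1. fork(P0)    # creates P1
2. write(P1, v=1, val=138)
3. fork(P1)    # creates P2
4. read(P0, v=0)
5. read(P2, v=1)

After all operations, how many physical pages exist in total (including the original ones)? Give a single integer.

Answer: 3

Derivation:
Op 1: fork(P0) -> P1. 2 ppages; refcounts: pp0:2 pp1:2
Op 2: write(P1, v1, 138). refcount(pp1)=2>1 -> COPY to pp2. 3 ppages; refcounts: pp0:2 pp1:1 pp2:1
Op 3: fork(P1) -> P2. 3 ppages; refcounts: pp0:3 pp1:1 pp2:2
Op 4: read(P0, v0) -> 13. No state change.
Op 5: read(P2, v1) -> 138. No state change.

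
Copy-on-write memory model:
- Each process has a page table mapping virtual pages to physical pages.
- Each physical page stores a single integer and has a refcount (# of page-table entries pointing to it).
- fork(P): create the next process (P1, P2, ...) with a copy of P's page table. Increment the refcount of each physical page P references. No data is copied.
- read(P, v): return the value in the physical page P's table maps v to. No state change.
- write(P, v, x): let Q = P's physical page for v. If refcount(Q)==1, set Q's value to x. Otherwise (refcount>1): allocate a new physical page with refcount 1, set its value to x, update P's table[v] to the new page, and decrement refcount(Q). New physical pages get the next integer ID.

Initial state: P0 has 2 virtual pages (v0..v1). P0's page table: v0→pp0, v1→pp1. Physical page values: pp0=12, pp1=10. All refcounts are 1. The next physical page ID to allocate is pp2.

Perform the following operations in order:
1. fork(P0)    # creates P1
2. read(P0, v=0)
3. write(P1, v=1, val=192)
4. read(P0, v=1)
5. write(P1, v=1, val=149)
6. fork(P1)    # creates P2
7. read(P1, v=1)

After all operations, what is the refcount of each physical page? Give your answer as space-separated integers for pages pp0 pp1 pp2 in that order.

Answer: 3 1 2

Derivation:
Op 1: fork(P0) -> P1. 2 ppages; refcounts: pp0:2 pp1:2
Op 2: read(P0, v0) -> 12. No state change.
Op 3: write(P1, v1, 192). refcount(pp1)=2>1 -> COPY to pp2. 3 ppages; refcounts: pp0:2 pp1:1 pp2:1
Op 4: read(P0, v1) -> 10. No state change.
Op 5: write(P1, v1, 149). refcount(pp2)=1 -> write in place. 3 ppages; refcounts: pp0:2 pp1:1 pp2:1
Op 6: fork(P1) -> P2. 3 ppages; refcounts: pp0:3 pp1:1 pp2:2
Op 7: read(P1, v1) -> 149. No state change.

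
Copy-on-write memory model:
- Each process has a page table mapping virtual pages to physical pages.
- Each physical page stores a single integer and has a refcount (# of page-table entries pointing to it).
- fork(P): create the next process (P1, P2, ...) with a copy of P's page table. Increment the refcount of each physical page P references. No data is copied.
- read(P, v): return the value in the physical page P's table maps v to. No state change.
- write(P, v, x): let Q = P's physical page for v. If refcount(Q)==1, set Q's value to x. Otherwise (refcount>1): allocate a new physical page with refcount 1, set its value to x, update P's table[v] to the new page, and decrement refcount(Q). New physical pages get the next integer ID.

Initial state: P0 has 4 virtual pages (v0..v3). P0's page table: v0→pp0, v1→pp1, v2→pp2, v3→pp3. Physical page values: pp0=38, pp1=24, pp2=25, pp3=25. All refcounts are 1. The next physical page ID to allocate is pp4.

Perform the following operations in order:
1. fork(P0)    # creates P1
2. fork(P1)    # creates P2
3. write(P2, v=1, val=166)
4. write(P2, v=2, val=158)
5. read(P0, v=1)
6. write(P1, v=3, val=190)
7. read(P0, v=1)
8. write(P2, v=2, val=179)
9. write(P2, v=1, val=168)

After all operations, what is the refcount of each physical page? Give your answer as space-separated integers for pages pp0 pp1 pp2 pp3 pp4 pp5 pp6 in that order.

Answer: 3 2 2 2 1 1 1

Derivation:
Op 1: fork(P0) -> P1. 4 ppages; refcounts: pp0:2 pp1:2 pp2:2 pp3:2
Op 2: fork(P1) -> P2. 4 ppages; refcounts: pp0:3 pp1:3 pp2:3 pp3:3
Op 3: write(P2, v1, 166). refcount(pp1)=3>1 -> COPY to pp4. 5 ppages; refcounts: pp0:3 pp1:2 pp2:3 pp3:3 pp4:1
Op 4: write(P2, v2, 158). refcount(pp2)=3>1 -> COPY to pp5. 6 ppages; refcounts: pp0:3 pp1:2 pp2:2 pp3:3 pp4:1 pp5:1
Op 5: read(P0, v1) -> 24. No state change.
Op 6: write(P1, v3, 190). refcount(pp3)=3>1 -> COPY to pp6. 7 ppages; refcounts: pp0:3 pp1:2 pp2:2 pp3:2 pp4:1 pp5:1 pp6:1
Op 7: read(P0, v1) -> 24. No state change.
Op 8: write(P2, v2, 179). refcount(pp5)=1 -> write in place. 7 ppages; refcounts: pp0:3 pp1:2 pp2:2 pp3:2 pp4:1 pp5:1 pp6:1
Op 9: write(P2, v1, 168). refcount(pp4)=1 -> write in place. 7 ppages; refcounts: pp0:3 pp1:2 pp2:2 pp3:2 pp4:1 pp5:1 pp6:1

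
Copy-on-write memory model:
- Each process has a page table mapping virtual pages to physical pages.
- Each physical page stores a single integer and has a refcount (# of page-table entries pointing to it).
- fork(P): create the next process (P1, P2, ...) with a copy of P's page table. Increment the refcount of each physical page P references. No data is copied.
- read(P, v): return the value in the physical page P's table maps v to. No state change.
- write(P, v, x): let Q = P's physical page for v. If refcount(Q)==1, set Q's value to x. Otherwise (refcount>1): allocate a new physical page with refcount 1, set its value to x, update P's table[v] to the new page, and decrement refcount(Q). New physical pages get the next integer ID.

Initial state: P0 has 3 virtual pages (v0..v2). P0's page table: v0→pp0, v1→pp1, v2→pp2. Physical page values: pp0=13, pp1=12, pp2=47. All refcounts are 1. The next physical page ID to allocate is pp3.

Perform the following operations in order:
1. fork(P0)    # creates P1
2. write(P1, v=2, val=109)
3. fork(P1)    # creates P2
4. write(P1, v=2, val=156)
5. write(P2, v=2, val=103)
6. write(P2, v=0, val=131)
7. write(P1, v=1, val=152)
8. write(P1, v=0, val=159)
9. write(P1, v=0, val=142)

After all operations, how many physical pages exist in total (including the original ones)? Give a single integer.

Answer: 8

Derivation:
Op 1: fork(P0) -> P1. 3 ppages; refcounts: pp0:2 pp1:2 pp2:2
Op 2: write(P1, v2, 109). refcount(pp2)=2>1 -> COPY to pp3. 4 ppages; refcounts: pp0:2 pp1:2 pp2:1 pp3:1
Op 3: fork(P1) -> P2. 4 ppages; refcounts: pp0:3 pp1:3 pp2:1 pp3:2
Op 4: write(P1, v2, 156). refcount(pp3)=2>1 -> COPY to pp4. 5 ppages; refcounts: pp0:3 pp1:3 pp2:1 pp3:1 pp4:1
Op 5: write(P2, v2, 103). refcount(pp3)=1 -> write in place. 5 ppages; refcounts: pp0:3 pp1:3 pp2:1 pp3:1 pp4:1
Op 6: write(P2, v0, 131). refcount(pp0)=3>1 -> COPY to pp5. 6 ppages; refcounts: pp0:2 pp1:3 pp2:1 pp3:1 pp4:1 pp5:1
Op 7: write(P1, v1, 152). refcount(pp1)=3>1 -> COPY to pp6. 7 ppages; refcounts: pp0:2 pp1:2 pp2:1 pp3:1 pp4:1 pp5:1 pp6:1
Op 8: write(P1, v0, 159). refcount(pp0)=2>1 -> COPY to pp7. 8 ppages; refcounts: pp0:1 pp1:2 pp2:1 pp3:1 pp4:1 pp5:1 pp6:1 pp7:1
Op 9: write(P1, v0, 142). refcount(pp7)=1 -> write in place. 8 ppages; refcounts: pp0:1 pp1:2 pp2:1 pp3:1 pp4:1 pp5:1 pp6:1 pp7:1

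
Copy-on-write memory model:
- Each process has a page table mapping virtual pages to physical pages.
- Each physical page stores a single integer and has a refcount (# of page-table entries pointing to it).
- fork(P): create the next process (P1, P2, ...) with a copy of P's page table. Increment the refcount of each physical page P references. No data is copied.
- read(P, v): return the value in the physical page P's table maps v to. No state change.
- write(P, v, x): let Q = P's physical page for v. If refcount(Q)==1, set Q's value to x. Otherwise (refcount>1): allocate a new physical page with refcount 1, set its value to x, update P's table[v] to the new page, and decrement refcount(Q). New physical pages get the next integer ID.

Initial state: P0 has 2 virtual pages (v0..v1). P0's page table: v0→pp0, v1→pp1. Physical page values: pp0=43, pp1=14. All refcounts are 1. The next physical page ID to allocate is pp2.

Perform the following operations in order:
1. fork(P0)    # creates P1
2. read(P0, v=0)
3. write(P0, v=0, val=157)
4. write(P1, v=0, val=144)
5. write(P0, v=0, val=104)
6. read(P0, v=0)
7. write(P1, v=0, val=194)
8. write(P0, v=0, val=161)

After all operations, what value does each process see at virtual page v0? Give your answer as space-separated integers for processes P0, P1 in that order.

Answer: 161 194

Derivation:
Op 1: fork(P0) -> P1. 2 ppages; refcounts: pp0:2 pp1:2
Op 2: read(P0, v0) -> 43. No state change.
Op 3: write(P0, v0, 157). refcount(pp0)=2>1 -> COPY to pp2. 3 ppages; refcounts: pp0:1 pp1:2 pp2:1
Op 4: write(P1, v0, 144). refcount(pp0)=1 -> write in place. 3 ppages; refcounts: pp0:1 pp1:2 pp2:1
Op 5: write(P0, v0, 104). refcount(pp2)=1 -> write in place. 3 ppages; refcounts: pp0:1 pp1:2 pp2:1
Op 6: read(P0, v0) -> 104. No state change.
Op 7: write(P1, v0, 194). refcount(pp0)=1 -> write in place. 3 ppages; refcounts: pp0:1 pp1:2 pp2:1
Op 8: write(P0, v0, 161). refcount(pp2)=1 -> write in place. 3 ppages; refcounts: pp0:1 pp1:2 pp2:1
P0: v0 -> pp2 = 161
P1: v0 -> pp0 = 194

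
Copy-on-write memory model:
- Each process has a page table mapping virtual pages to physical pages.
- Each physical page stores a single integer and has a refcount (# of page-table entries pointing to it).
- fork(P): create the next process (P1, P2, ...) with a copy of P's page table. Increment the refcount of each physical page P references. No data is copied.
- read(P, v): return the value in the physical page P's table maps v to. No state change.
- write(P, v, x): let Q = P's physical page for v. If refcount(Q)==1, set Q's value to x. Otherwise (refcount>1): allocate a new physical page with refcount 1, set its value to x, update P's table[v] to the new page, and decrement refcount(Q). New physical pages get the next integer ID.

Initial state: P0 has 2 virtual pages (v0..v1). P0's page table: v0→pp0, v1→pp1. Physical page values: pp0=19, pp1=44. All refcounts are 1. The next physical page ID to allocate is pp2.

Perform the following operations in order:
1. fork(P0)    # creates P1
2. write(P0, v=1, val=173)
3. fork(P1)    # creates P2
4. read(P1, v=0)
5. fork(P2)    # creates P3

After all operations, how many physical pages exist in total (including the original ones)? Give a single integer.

Answer: 3

Derivation:
Op 1: fork(P0) -> P1. 2 ppages; refcounts: pp0:2 pp1:2
Op 2: write(P0, v1, 173). refcount(pp1)=2>1 -> COPY to pp2. 3 ppages; refcounts: pp0:2 pp1:1 pp2:1
Op 3: fork(P1) -> P2. 3 ppages; refcounts: pp0:3 pp1:2 pp2:1
Op 4: read(P1, v0) -> 19. No state change.
Op 5: fork(P2) -> P3. 3 ppages; refcounts: pp0:4 pp1:3 pp2:1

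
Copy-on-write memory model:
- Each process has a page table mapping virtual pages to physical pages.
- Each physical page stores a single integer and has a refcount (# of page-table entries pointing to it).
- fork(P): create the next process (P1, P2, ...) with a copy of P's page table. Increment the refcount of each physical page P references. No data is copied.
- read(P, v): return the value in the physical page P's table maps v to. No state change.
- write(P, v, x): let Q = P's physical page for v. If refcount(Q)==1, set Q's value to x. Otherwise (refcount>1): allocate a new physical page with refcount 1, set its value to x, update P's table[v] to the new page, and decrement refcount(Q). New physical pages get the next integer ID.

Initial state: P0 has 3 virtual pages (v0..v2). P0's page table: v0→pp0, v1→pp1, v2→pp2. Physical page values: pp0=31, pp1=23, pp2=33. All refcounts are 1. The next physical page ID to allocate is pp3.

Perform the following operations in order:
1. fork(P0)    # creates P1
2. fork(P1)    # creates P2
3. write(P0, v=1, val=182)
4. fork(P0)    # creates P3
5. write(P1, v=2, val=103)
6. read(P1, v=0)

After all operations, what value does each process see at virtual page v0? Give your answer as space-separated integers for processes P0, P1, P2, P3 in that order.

Op 1: fork(P0) -> P1. 3 ppages; refcounts: pp0:2 pp1:2 pp2:2
Op 2: fork(P1) -> P2. 3 ppages; refcounts: pp0:3 pp1:3 pp2:3
Op 3: write(P0, v1, 182). refcount(pp1)=3>1 -> COPY to pp3. 4 ppages; refcounts: pp0:3 pp1:2 pp2:3 pp3:1
Op 4: fork(P0) -> P3. 4 ppages; refcounts: pp0:4 pp1:2 pp2:4 pp3:2
Op 5: write(P1, v2, 103). refcount(pp2)=4>1 -> COPY to pp4. 5 ppages; refcounts: pp0:4 pp1:2 pp2:3 pp3:2 pp4:1
Op 6: read(P1, v0) -> 31. No state change.
P0: v0 -> pp0 = 31
P1: v0 -> pp0 = 31
P2: v0 -> pp0 = 31
P3: v0 -> pp0 = 31

Answer: 31 31 31 31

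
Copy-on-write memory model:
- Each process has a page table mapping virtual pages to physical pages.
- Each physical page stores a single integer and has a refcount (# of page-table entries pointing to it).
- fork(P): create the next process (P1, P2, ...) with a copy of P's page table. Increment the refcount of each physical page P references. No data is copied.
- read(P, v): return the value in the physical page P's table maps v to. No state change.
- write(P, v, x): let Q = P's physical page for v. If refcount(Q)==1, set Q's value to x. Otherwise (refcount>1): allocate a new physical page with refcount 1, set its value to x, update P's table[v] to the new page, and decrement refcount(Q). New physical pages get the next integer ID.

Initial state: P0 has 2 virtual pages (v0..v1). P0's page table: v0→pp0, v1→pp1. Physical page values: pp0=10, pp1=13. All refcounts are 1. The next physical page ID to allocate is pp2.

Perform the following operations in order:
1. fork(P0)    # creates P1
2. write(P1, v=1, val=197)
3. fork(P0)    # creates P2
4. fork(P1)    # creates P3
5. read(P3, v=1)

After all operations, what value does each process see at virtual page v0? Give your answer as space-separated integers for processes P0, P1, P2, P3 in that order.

Op 1: fork(P0) -> P1. 2 ppages; refcounts: pp0:2 pp1:2
Op 2: write(P1, v1, 197). refcount(pp1)=2>1 -> COPY to pp2. 3 ppages; refcounts: pp0:2 pp1:1 pp2:1
Op 3: fork(P0) -> P2. 3 ppages; refcounts: pp0:3 pp1:2 pp2:1
Op 4: fork(P1) -> P3. 3 ppages; refcounts: pp0:4 pp1:2 pp2:2
Op 5: read(P3, v1) -> 197. No state change.
P0: v0 -> pp0 = 10
P1: v0 -> pp0 = 10
P2: v0 -> pp0 = 10
P3: v0 -> pp0 = 10

Answer: 10 10 10 10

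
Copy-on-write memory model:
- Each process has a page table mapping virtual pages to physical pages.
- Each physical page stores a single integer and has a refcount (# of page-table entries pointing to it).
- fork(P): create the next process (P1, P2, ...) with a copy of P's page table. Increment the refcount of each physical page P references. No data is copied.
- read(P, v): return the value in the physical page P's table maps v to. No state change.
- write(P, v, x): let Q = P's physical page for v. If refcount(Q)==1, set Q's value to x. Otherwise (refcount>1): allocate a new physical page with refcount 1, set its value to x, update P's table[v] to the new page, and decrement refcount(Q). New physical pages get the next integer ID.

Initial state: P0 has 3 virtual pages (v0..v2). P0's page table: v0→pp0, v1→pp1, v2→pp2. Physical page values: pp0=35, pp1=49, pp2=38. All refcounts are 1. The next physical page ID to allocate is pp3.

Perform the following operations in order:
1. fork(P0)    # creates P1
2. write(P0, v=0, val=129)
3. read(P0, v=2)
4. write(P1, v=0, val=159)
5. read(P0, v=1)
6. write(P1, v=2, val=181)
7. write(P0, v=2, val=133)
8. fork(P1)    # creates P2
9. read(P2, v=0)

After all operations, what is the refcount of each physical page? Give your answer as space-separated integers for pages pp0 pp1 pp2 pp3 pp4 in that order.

Answer: 2 3 1 1 2

Derivation:
Op 1: fork(P0) -> P1. 3 ppages; refcounts: pp0:2 pp1:2 pp2:2
Op 2: write(P0, v0, 129). refcount(pp0)=2>1 -> COPY to pp3. 4 ppages; refcounts: pp0:1 pp1:2 pp2:2 pp3:1
Op 3: read(P0, v2) -> 38. No state change.
Op 4: write(P1, v0, 159). refcount(pp0)=1 -> write in place. 4 ppages; refcounts: pp0:1 pp1:2 pp2:2 pp3:1
Op 5: read(P0, v1) -> 49. No state change.
Op 6: write(P1, v2, 181). refcount(pp2)=2>1 -> COPY to pp4. 5 ppages; refcounts: pp0:1 pp1:2 pp2:1 pp3:1 pp4:1
Op 7: write(P0, v2, 133). refcount(pp2)=1 -> write in place. 5 ppages; refcounts: pp0:1 pp1:2 pp2:1 pp3:1 pp4:1
Op 8: fork(P1) -> P2. 5 ppages; refcounts: pp0:2 pp1:3 pp2:1 pp3:1 pp4:2
Op 9: read(P2, v0) -> 159. No state change.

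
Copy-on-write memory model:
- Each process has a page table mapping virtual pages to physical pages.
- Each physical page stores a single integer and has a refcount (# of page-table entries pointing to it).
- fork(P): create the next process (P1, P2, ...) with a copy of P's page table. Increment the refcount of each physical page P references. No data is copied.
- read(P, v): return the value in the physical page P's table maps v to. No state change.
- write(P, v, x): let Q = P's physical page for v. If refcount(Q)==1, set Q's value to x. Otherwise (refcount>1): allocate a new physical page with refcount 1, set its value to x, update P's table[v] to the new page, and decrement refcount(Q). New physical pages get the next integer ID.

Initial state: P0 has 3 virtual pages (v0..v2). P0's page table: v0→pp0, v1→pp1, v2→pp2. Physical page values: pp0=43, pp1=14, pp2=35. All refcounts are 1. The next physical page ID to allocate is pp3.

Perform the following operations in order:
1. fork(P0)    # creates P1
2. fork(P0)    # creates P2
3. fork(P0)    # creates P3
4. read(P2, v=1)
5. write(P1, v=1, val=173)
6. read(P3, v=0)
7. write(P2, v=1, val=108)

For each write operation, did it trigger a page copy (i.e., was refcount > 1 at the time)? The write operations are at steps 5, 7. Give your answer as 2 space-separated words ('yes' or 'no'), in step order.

Op 1: fork(P0) -> P1. 3 ppages; refcounts: pp0:2 pp1:2 pp2:2
Op 2: fork(P0) -> P2. 3 ppages; refcounts: pp0:3 pp1:3 pp2:3
Op 3: fork(P0) -> P3. 3 ppages; refcounts: pp0:4 pp1:4 pp2:4
Op 4: read(P2, v1) -> 14. No state change.
Op 5: write(P1, v1, 173). refcount(pp1)=4>1 -> COPY to pp3. 4 ppages; refcounts: pp0:4 pp1:3 pp2:4 pp3:1
Op 6: read(P3, v0) -> 43. No state change.
Op 7: write(P2, v1, 108). refcount(pp1)=3>1 -> COPY to pp4. 5 ppages; refcounts: pp0:4 pp1:2 pp2:4 pp3:1 pp4:1

yes yes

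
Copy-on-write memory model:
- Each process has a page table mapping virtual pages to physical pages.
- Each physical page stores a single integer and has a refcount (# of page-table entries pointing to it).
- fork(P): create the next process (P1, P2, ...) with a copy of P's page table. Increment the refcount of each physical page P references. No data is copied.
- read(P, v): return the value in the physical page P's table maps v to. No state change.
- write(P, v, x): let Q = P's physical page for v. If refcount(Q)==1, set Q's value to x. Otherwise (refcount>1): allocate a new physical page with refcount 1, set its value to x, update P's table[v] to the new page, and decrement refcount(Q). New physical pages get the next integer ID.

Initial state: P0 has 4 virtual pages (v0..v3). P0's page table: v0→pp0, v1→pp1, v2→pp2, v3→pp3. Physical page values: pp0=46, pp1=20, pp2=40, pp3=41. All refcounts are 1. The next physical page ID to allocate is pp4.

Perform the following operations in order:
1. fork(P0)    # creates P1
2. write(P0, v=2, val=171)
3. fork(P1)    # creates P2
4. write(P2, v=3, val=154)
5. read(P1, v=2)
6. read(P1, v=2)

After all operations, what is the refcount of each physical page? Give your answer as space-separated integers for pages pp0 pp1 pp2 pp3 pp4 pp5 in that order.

Op 1: fork(P0) -> P1. 4 ppages; refcounts: pp0:2 pp1:2 pp2:2 pp3:2
Op 2: write(P0, v2, 171). refcount(pp2)=2>1 -> COPY to pp4. 5 ppages; refcounts: pp0:2 pp1:2 pp2:1 pp3:2 pp4:1
Op 3: fork(P1) -> P2. 5 ppages; refcounts: pp0:3 pp1:3 pp2:2 pp3:3 pp4:1
Op 4: write(P2, v3, 154). refcount(pp3)=3>1 -> COPY to pp5. 6 ppages; refcounts: pp0:3 pp1:3 pp2:2 pp3:2 pp4:1 pp5:1
Op 5: read(P1, v2) -> 40. No state change.
Op 6: read(P1, v2) -> 40. No state change.

Answer: 3 3 2 2 1 1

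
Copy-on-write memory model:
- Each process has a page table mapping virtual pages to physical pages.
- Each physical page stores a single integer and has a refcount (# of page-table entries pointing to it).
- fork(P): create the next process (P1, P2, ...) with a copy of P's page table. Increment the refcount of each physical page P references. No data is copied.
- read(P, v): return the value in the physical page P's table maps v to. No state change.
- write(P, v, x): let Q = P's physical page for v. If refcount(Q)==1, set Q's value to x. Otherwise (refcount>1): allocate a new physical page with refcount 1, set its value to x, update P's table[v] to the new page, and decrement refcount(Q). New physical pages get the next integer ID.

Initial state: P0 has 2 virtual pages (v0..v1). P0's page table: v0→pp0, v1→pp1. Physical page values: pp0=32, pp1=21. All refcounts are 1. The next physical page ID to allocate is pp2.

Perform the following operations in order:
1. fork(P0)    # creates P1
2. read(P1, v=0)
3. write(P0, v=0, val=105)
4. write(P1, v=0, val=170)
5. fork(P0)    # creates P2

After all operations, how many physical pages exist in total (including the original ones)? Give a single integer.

Op 1: fork(P0) -> P1. 2 ppages; refcounts: pp0:2 pp1:2
Op 2: read(P1, v0) -> 32. No state change.
Op 3: write(P0, v0, 105). refcount(pp0)=2>1 -> COPY to pp2. 3 ppages; refcounts: pp0:1 pp1:2 pp2:1
Op 4: write(P1, v0, 170). refcount(pp0)=1 -> write in place. 3 ppages; refcounts: pp0:1 pp1:2 pp2:1
Op 5: fork(P0) -> P2. 3 ppages; refcounts: pp0:1 pp1:3 pp2:2

Answer: 3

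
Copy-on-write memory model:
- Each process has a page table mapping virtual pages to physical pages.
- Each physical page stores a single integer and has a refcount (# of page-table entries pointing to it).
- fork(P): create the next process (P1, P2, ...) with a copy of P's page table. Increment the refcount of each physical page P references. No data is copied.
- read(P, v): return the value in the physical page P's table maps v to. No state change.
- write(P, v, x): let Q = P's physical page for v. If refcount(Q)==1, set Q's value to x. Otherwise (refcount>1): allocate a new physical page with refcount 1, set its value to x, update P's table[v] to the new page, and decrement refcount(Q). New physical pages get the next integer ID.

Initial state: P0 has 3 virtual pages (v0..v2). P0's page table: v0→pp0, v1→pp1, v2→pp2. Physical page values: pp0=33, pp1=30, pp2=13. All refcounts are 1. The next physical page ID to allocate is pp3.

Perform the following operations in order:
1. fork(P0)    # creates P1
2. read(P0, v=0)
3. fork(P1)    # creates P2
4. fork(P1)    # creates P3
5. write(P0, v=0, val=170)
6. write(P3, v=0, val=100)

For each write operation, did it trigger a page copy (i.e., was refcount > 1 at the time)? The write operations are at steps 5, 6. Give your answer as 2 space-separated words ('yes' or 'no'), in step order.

Op 1: fork(P0) -> P1. 3 ppages; refcounts: pp0:2 pp1:2 pp2:2
Op 2: read(P0, v0) -> 33. No state change.
Op 3: fork(P1) -> P2. 3 ppages; refcounts: pp0:3 pp1:3 pp2:3
Op 4: fork(P1) -> P3. 3 ppages; refcounts: pp0:4 pp1:4 pp2:4
Op 5: write(P0, v0, 170). refcount(pp0)=4>1 -> COPY to pp3. 4 ppages; refcounts: pp0:3 pp1:4 pp2:4 pp3:1
Op 6: write(P3, v0, 100). refcount(pp0)=3>1 -> COPY to pp4. 5 ppages; refcounts: pp0:2 pp1:4 pp2:4 pp3:1 pp4:1

yes yes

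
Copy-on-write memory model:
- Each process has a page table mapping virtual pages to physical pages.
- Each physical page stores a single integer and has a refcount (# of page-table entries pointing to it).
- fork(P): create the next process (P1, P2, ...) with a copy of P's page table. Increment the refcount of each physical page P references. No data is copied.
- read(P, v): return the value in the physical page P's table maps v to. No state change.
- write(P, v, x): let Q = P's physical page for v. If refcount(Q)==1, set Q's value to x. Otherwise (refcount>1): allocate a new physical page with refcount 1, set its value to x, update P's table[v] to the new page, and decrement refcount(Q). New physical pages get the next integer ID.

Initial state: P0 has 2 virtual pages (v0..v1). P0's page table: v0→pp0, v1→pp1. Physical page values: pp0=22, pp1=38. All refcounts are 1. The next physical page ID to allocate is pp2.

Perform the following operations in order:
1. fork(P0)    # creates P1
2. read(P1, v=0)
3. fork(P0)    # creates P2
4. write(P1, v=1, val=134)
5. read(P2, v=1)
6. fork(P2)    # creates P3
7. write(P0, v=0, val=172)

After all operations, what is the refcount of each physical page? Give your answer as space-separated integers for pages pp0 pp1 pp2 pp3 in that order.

Op 1: fork(P0) -> P1. 2 ppages; refcounts: pp0:2 pp1:2
Op 2: read(P1, v0) -> 22. No state change.
Op 3: fork(P0) -> P2. 2 ppages; refcounts: pp0:3 pp1:3
Op 4: write(P1, v1, 134). refcount(pp1)=3>1 -> COPY to pp2. 3 ppages; refcounts: pp0:3 pp1:2 pp2:1
Op 5: read(P2, v1) -> 38. No state change.
Op 6: fork(P2) -> P3. 3 ppages; refcounts: pp0:4 pp1:3 pp2:1
Op 7: write(P0, v0, 172). refcount(pp0)=4>1 -> COPY to pp3. 4 ppages; refcounts: pp0:3 pp1:3 pp2:1 pp3:1

Answer: 3 3 1 1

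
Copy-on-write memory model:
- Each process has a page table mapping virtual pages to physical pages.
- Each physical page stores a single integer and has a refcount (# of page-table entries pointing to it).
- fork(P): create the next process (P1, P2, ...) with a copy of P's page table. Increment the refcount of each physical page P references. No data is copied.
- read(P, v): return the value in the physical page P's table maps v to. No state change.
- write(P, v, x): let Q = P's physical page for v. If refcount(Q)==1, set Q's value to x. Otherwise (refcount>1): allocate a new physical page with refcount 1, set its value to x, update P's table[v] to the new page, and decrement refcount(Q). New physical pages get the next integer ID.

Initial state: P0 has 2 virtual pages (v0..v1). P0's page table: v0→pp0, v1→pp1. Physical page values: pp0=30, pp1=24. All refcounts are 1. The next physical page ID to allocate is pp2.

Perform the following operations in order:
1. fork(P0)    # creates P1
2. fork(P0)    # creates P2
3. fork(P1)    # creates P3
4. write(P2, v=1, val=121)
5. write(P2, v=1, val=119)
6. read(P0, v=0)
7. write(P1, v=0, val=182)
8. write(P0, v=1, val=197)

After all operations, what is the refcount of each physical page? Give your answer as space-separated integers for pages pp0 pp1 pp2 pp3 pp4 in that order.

Op 1: fork(P0) -> P1. 2 ppages; refcounts: pp0:2 pp1:2
Op 2: fork(P0) -> P2. 2 ppages; refcounts: pp0:3 pp1:3
Op 3: fork(P1) -> P3. 2 ppages; refcounts: pp0:4 pp1:4
Op 4: write(P2, v1, 121). refcount(pp1)=4>1 -> COPY to pp2. 3 ppages; refcounts: pp0:4 pp1:3 pp2:1
Op 5: write(P2, v1, 119). refcount(pp2)=1 -> write in place. 3 ppages; refcounts: pp0:4 pp1:3 pp2:1
Op 6: read(P0, v0) -> 30. No state change.
Op 7: write(P1, v0, 182). refcount(pp0)=4>1 -> COPY to pp3. 4 ppages; refcounts: pp0:3 pp1:3 pp2:1 pp3:1
Op 8: write(P0, v1, 197). refcount(pp1)=3>1 -> COPY to pp4. 5 ppages; refcounts: pp0:3 pp1:2 pp2:1 pp3:1 pp4:1

Answer: 3 2 1 1 1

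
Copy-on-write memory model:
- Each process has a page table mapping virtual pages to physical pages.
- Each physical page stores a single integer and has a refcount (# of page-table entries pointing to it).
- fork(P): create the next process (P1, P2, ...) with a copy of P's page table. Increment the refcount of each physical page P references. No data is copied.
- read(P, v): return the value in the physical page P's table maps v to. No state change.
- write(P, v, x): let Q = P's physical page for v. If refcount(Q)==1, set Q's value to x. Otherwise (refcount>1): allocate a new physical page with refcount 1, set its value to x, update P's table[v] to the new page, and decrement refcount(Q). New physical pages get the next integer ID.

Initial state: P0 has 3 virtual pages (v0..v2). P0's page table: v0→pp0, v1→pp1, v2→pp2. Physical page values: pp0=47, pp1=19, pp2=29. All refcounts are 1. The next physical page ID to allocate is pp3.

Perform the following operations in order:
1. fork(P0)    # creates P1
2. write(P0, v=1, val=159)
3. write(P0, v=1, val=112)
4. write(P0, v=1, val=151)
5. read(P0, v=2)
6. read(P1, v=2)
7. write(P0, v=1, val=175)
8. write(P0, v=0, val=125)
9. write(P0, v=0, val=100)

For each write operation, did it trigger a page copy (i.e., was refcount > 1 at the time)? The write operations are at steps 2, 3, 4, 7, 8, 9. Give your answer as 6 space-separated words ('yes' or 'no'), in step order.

Op 1: fork(P0) -> P1. 3 ppages; refcounts: pp0:2 pp1:2 pp2:2
Op 2: write(P0, v1, 159). refcount(pp1)=2>1 -> COPY to pp3. 4 ppages; refcounts: pp0:2 pp1:1 pp2:2 pp3:1
Op 3: write(P0, v1, 112). refcount(pp3)=1 -> write in place. 4 ppages; refcounts: pp0:2 pp1:1 pp2:2 pp3:1
Op 4: write(P0, v1, 151). refcount(pp3)=1 -> write in place. 4 ppages; refcounts: pp0:2 pp1:1 pp2:2 pp3:1
Op 5: read(P0, v2) -> 29. No state change.
Op 6: read(P1, v2) -> 29. No state change.
Op 7: write(P0, v1, 175). refcount(pp3)=1 -> write in place. 4 ppages; refcounts: pp0:2 pp1:1 pp2:2 pp3:1
Op 8: write(P0, v0, 125). refcount(pp0)=2>1 -> COPY to pp4. 5 ppages; refcounts: pp0:1 pp1:1 pp2:2 pp3:1 pp4:1
Op 9: write(P0, v0, 100). refcount(pp4)=1 -> write in place. 5 ppages; refcounts: pp0:1 pp1:1 pp2:2 pp3:1 pp4:1

yes no no no yes no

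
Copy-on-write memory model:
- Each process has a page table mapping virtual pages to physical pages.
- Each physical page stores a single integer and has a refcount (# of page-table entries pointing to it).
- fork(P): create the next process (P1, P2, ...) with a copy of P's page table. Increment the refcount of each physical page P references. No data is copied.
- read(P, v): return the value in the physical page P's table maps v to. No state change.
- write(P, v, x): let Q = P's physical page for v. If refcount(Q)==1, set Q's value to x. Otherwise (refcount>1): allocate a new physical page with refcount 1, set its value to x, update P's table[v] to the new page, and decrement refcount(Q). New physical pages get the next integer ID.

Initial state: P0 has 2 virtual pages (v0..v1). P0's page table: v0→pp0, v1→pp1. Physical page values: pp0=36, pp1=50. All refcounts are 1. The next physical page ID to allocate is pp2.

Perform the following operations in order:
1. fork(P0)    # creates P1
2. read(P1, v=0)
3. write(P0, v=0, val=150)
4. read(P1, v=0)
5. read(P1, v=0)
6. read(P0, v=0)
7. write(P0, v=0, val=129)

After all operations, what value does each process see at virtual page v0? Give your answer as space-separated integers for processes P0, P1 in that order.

Answer: 129 36

Derivation:
Op 1: fork(P0) -> P1. 2 ppages; refcounts: pp0:2 pp1:2
Op 2: read(P1, v0) -> 36. No state change.
Op 3: write(P0, v0, 150). refcount(pp0)=2>1 -> COPY to pp2. 3 ppages; refcounts: pp0:1 pp1:2 pp2:1
Op 4: read(P1, v0) -> 36. No state change.
Op 5: read(P1, v0) -> 36. No state change.
Op 6: read(P0, v0) -> 150. No state change.
Op 7: write(P0, v0, 129). refcount(pp2)=1 -> write in place. 3 ppages; refcounts: pp0:1 pp1:2 pp2:1
P0: v0 -> pp2 = 129
P1: v0 -> pp0 = 36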